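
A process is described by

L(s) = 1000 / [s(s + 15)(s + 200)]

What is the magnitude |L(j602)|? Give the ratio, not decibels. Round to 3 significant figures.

At s = jω = j602:
pole (s+15): 15 + j602 → |·| = √(15²+602²) = √362629 ≈ 602.19, ∠ = arctan(602/15) ≈ 88.57°
pole (s+200): 200 + j602 → |·| = √(200²+602²) = √402404 ≈ 634.35, ∠ = arctan(602/200) ≈ 71.62°
pole at origin: |s| = 602, ∠ = 90.00° (in denominator)
|L| = 1000 / 2.2996e+08 ≈ 4.3486e-06

4.35e-06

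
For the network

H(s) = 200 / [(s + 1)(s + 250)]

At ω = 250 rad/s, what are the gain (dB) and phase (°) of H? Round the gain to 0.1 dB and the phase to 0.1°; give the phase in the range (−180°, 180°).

At s = jω = j250:
pole (s+1): 1 + j250 → |·| = √(1²+250²) = √62501 ≈ 250, ∠ = arctan(250/1) ≈ 89.77°
pole (s+250): 250 + j250 → |·| = √(250²+250²) = √125000 ≈ 353.55, ∠ = arctan(250/250) ≈ 45.00°
|H| = 200 / 88388 ≈ 0.0022628
Gain = 20 log₁₀(0.0022628) ≈ -52.91 dB
∠H = 0.00° − 134.77° = -134.77°

-52.9 dB, -134.8°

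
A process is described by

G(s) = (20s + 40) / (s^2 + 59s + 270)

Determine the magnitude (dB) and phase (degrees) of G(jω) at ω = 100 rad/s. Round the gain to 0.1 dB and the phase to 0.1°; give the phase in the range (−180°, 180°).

-15.1 dB, -59.9°

Substitute s = j100:
Numerator: 20(j100) + 40 = 40 + j2000
Denominator: (j100)^2 + 59(j100) + 270 = -9730 + j5900
|N| = √(40² + 2000²) ≈ 2000.4, ∠N ≈ 88.85°
|D| = √(9730² + 5900²) ≈ 11379, ∠D ≈ 148.77°
|G| = 2000.4 / 11379 ≈ 0.1758
Gain = 20 log₁₀(0.1758) ≈ -15.10 dB
∠G = 88.85° − 148.77° = -59.92°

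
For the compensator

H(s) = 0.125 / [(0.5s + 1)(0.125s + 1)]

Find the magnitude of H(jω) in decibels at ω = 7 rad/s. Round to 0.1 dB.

At ω = 7 rad/s:
pole (1 + j7·0.5) = 1 + j3.5 → |·| ≈ 3.6401, ∠ ≈ 74.05°
pole (1 + j7·0.125) = 1 + j0.875 → |·| ≈ 1.3288, ∠ ≈ 41.19°
|H| = 0.125 · 1 / (3.6401 · 1.3288) ≈ 0.025843
Gain = 20 log₁₀(0.025843) ≈ -31.75 dB

-31.8 dB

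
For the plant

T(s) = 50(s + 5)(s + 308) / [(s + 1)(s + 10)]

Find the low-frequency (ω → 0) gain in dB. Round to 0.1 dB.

T(0) = 50·5·308 / (1·10) = 7700
20 log₁₀(7700) ≈ 77.73 dB

77.7 dB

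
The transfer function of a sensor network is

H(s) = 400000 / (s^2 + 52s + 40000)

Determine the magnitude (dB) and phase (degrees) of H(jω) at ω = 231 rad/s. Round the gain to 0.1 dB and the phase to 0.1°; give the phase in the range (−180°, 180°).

At s = jω = j231:
quadratic: (j231)² + 52·j231 + 40000 = -13361 + j12012 → |·| ≈ 17967, ∠ ≈ 138.04°
|H| = 400000 / 17967 ≈ 22.263
Gain = 20 log₁₀(22.263) ≈ 26.95 dB
∠H = 0.00° − 138.04° = -138.04°

27.0 dB, -138.0°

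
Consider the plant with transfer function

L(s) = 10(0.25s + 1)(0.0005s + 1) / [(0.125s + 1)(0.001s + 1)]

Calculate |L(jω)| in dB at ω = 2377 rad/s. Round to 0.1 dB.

At ω = 2377 rad/s:
zero (1 + j2377·0.25) = 1 + j594.25 → |·| ≈ 594.25, ∠ ≈ 89.90°
zero (1 + j2377·0.0005) = 1 + j1.1885 → |·| ≈ 1.5532, ∠ ≈ 49.92°
pole (1 + j2377·0.125) = 1 + j297.125 → |·| ≈ 297.13, ∠ ≈ 89.81°
pole (1 + j2377·0.001) = 1 + j2.377 → |·| ≈ 2.5788, ∠ ≈ 67.18°
|L| = 10 · 594.25 · 1.5532 / (297.13 · 2.5788) ≈ 12.046
Gain = 20 log₁₀(12.046) ≈ 21.62 dB

21.6 dB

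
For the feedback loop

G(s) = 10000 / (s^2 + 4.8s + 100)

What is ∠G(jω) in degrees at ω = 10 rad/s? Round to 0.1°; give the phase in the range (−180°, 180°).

At s = jω = j10:
quadratic: (j10)² + 4.8·j10 + 100 = 0 + j48 → |·| ≈ 48, ∠ ≈ 90.00°
∠G = 0.00° − 90.00° = -90.00°

-90.0°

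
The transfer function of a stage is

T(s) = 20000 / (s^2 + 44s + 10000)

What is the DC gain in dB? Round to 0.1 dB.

6.0 dB

T(0) = 20000 / 10000 = 2
20 log₁₀(2) ≈ 6.02 dB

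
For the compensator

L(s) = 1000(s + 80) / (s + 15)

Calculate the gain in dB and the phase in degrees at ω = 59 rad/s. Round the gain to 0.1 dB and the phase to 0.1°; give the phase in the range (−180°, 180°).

64.3 dB, -39.3°

At s = jω = j59:
zero (s+80): 80 + j59 → |·| = √(80²+59²) = √9881 ≈ 99.403, ∠ = arctan(59/80) ≈ 36.41°
pole (s+15): 15 + j59 → |·| = √(15²+59²) = √3706 ≈ 60.877, ∠ = arctan(59/15) ≈ 75.74°
|L| = 1000 · 99.403 / 60.877 ≈ 1632.8
Gain = 20 log₁₀(1632.8) ≈ 64.26 dB
∠L = 36.41° − 75.74° = -39.33°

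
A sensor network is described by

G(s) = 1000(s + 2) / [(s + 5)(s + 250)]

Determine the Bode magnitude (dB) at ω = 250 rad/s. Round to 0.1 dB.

9.0 dB

At s = jω = j250:
zero (s+2): 2 + j250 → |·| = √(2²+250²) = √62504 ≈ 250.01, ∠ = arctan(250/2) ≈ 89.54°
pole (s+5): 5 + j250 → |·| = √(5²+250²) = √62525 ≈ 250.05, ∠ = arctan(250/5) ≈ 88.85°
pole (s+250): 250 + j250 → |·| = √(250²+250²) = √125000 ≈ 353.55, ∠ = arctan(250/250) ≈ 45.00°
|G| = 1000 · 250.01 / 88405 ≈ 2.828
Gain = 20 log₁₀(2.828) ≈ 9.03 dB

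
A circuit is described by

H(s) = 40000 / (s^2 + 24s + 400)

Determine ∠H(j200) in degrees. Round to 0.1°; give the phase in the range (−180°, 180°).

-173.1°

At s = jω = j200:
quadratic: (j200)² + 24·j200 + 400 = -39600 + j4800 → |·| ≈ 39890, ∠ ≈ 173.09°
∠H = 0.00° − 173.09° = -173.09°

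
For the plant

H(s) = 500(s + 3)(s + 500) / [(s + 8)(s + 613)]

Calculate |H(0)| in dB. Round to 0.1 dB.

43.7 dB

H(0) = 500·3·500 / (8·613) ≈ 152.94
20 log₁₀(152.94) ≈ 43.69 dB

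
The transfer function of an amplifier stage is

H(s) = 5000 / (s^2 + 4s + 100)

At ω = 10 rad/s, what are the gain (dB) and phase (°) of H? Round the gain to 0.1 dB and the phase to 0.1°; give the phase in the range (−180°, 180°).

At s = jω = j10:
quadratic: (j10)² + 4·j10 + 100 = 0 + j40 → |·| ≈ 40, ∠ ≈ 90.00°
|H| = 5000 / 40 ≈ 125
Gain = 20 log₁₀(125) ≈ 41.94 dB
∠H = 0.00° − 90.00° = -90.00°

41.9 dB, -90.0°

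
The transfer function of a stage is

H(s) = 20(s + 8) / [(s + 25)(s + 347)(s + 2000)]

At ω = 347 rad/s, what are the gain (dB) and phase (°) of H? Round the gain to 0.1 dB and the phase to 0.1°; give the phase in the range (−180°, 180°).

At s = jω = j347:
zero (s+8): 8 + j347 → |·| = √(8²+347²) = √120473 ≈ 347.09, ∠ = arctan(347/8) ≈ 88.68°
pole (s+25): 25 + j347 → |·| = √(25²+347²) = √121034 ≈ 347.9, ∠ = arctan(347/25) ≈ 85.88°
pole (s+347): 347 + j347 → |·| = √(347²+347²) = √240818 ≈ 490.73, ∠ = arctan(347/347) ≈ 45.00°
pole (s+2000): 2000 + j347 → |·| = √(2000²+347²) = √4120409 ≈ 2029.9, ∠ = arctan(347/2000) ≈ 9.84°
|H| = 20 · 347.09 / 3.4655e+08 ≈ 2.0031e-05
Gain = 20 log₁₀(2.0031e-05) ≈ -93.97 dB
∠H = 88.68° − 140.72° = -52.04°

-94.0 dB, -52.0°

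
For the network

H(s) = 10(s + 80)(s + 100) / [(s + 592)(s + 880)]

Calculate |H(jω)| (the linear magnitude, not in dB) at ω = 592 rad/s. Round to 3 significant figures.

At s = jω = j592:
zero (s+80): 80 + j592 → |·| = √(80²+592²) = √356864 ≈ 597.38, ∠ = arctan(592/80) ≈ 82.30°
zero (s+100): 100 + j592 → |·| = √(100²+592²) = √360464 ≈ 600.39, ∠ = arctan(592/100) ≈ 80.41°
pole (s+592): 592 + j592 → |·| = √(592²+592²) = √700928 ≈ 837.21, ∠ = arctan(592/592) ≈ 45.00°
pole (s+880): 880 + j592 → |·| = √(880²+592²) = √1124864 ≈ 1060.6, ∠ = arctan(592/880) ≈ 33.93°
|H| = 10 · 3.5866e+05 / 8.8794e+05 ≈ 4.0392

4.04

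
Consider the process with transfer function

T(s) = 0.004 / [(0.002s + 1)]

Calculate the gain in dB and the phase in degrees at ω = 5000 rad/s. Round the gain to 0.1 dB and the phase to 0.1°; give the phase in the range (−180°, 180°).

At ω = 5000 rad/s:
pole (1 + j5000·0.002) = 1 + j10 → |·| ≈ 10.05, ∠ ≈ 84.29°
|T| = 0.004 · 1 / (10.05) ≈ 0.00039801
Gain = 20 log₁₀(0.00039801) ≈ -68.00 dB
∠T = (0°) − (84.29°) = -84.29°

-68.0 dB, -84.3°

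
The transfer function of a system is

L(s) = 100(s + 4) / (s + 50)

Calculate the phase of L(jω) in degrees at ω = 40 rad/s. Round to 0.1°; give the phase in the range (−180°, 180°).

45.6°

At s = jω = j40:
zero (s+4): 4 + j40 → |·| = √(4²+40²) = √1616 ≈ 40.2, ∠ = arctan(40/4) ≈ 84.29°
pole (s+50): 50 + j40 → |·| = √(50²+40²) = √4100 ≈ 64.031, ∠ = arctan(40/50) ≈ 38.66°
∠L = 84.29° − 38.66° = 45.63°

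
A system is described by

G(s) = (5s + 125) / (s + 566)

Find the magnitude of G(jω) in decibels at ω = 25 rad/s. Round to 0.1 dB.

Substitute s = j25:
Numerator: 5(j25) + 125 = 125 + j125
Denominator: (j25) + 566 = 566 + j25
|N| = √(125² + 125²) ≈ 176.78, ∠N ≈ 45.00°
|D| = √(566² + 25²) ≈ 566.55, ∠D ≈ 2.53°
|G| = 176.78 / 566.55 ≈ 0.31203
Gain = 20 log₁₀(0.31203) ≈ -10.12 dB

-10.1 dB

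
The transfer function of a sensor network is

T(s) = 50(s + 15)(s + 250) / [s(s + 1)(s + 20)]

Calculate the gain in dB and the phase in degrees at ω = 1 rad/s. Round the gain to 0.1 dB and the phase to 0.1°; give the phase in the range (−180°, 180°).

At s = jω = j1:
zero (s+15): 15 + j1 → |·| = √(15²+1²) = √226 ≈ 15.033, ∠ = arctan(1/15) ≈ 3.81°
zero (s+250): 250 + j1 → |·| = √(250²+1²) = √62501 ≈ 250, ∠ = arctan(1/250) ≈ 0.23°
pole (s+1): 1 + j1 → |·| = √(1²+1²) = √2 ≈ 1.4142, ∠ = arctan(1/1) ≈ 45.00°
pole (s+20): 20 + j1 → |·| = √(20²+1²) = √401 ≈ 20.025, ∠ = arctan(1/20) ≈ 2.86°
pole at origin: |s| = 1, ∠ = 90.00° (in denominator)
|T| = 50 · 3758.2 / 28.319 ≈ 6635.5
Gain = 20 log₁₀(6635.5) ≈ 76.44 dB
∠T = 4.04° − 137.86° = -133.82°

76.4 dB, -133.8°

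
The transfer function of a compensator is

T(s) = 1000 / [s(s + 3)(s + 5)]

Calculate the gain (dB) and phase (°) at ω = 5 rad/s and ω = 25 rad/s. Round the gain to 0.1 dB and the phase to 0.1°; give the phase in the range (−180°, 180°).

At s = jω = j5:
pole (s+3): 3 + j5 → |·| = √(3²+5²) = √34 ≈ 5.831, ∠ = arctan(5/3) ≈ 59.04°
pole (s+5): 5 + j5 → |·| = √(5²+5²) = √50 ≈ 7.0711, ∠ = arctan(5/5) ≈ 45.00°
pole at origin: |s| = 5, ∠ = 90.00° (in denominator)
|T| = 1000 / 206.16 ≈ 4.8506
Gain = 20 log₁₀(4.8506) ≈ 13.72 dB
∠T = 0.00° − 194.04° = -194.04° ≡ 165.96° (principal value)

At s = jω = j25:
pole (s+3): 3 + j25 → |·| = √(3²+25²) = √634 ≈ 25.179, ∠ = arctan(25/3) ≈ 83.16°
pole (s+5): 5 + j25 → |·| = √(5²+25²) = √650 ≈ 25.495, ∠ = arctan(25/5) ≈ 78.69°
pole at origin: |s| = 25, ∠ = 90.00° (in denominator)
|T| = 1000 / 16048 ≈ 0.062313
Gain = 20 log₁₀(0.062313) ≈ -24.11 dB
∠T = 0.00° − 251.85° = -251.85° ≡ 108.15° (principal value)

ω = 5: 13.7 dB, 166.0°; ω = 25: -24.1 dB, 108.2°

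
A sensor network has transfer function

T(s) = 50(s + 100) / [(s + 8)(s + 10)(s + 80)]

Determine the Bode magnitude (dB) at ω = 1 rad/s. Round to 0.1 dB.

At s = jω = j1:
zero (s+100): 100 + j1 → |·| = √(100²+1²) = √10001 ≈ 100, ∠ = arctan(1/100) ≈ 0.57°
pole (s+8): 8 + j1 → |·| = √(8²+1²) = √65 ≈ 8.0623, ∠ = arctan(1/8) ≈ 7.13°
pole (s+10): 10 + j1 → |·| = √(10²+1²) = √101 ≈ 10.05, ∠ = arctan(1/10) ≈ 5.71°
pole (s+80): 80 + j1 → |·| = √(80²+1²) = √6401 ≈ 80.006, ∠ = arctan(1/80) ≈ 0.72°
|T| = 50 · 100 / 6482.6 ≈ 0.7713
Gain = 20 log₁₀(0.7713) ≈ -2.26 dB

-2.3 dB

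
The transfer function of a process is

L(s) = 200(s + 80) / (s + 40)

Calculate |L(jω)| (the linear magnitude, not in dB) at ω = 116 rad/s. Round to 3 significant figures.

At s = jω = j116:
zero (s+80): 80 + j116 → |·| = √(80²+116²) = √19856 ≈ 140.91, ∠ = arctan(116/80) ≈ 55.41°
pole (s+40): 40 + j116 → |·| = √(40²+116²) = √15056 ≈ 122.7, ∠ = arctan(116/40) ≈ 70.97°
|L| = 200 · 140.91 / 122.7 ≈ 229.68

230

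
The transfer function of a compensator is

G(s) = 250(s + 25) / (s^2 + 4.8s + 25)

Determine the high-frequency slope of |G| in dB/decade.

Each pole contributes −20 dB/decade at high frequency; each zero contributes +20 dB/decade.
Net: 1 zero(s) − 2 pole(s) → -20 dB/decade.

-20 dB/decade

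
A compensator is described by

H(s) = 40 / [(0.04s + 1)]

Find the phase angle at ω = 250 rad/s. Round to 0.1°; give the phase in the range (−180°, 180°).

At ω = 250 rad/s:
pole (1 + j250·0.04) = 1 + j10 → |·| ≈ 10.05, ∠ ≈ 84.29°
∠H = (0°) − (84.29°) = -84.29°

-84.3°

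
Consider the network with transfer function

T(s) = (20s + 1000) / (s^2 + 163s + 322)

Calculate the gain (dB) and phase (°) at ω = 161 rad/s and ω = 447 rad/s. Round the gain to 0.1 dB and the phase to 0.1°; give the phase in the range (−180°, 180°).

Substitute s = j161:
Numerator: 20(j161) + 1000 = 1000 + j3220
Denominator: (j161)^2 + 163(j161) + 322 = -25599 + j26243
|N| = √(1000² + 3220²) ≈ 3371.7, ∠N ≈ 72.75°
|D| = √(25599² + 26243²) ≈ 36661, ∠D ≈ 134.29°
|T| = 3371.7 / 36661 ≈ 0.09197
Gain = 20 log₁₀(0.09197) ≈ -20.73 dB
∠T = 72.75° − 134.29° = -61.54°

Substitute s = j447:
Numerator: 20(j447) + 1000 = 1000 + j8940
Denominator: (j447)^2 + 163(j447) + 322 = -199487 + j72861
|N| = √(1000² + 8940²) ≈ 8995.8, ∠N ≈ 83.62°
|D| = √(199487² + 72861²) ≈ 2.1238e+05, ∠D ≈ 159.94°
|T| = 8995.8 / 2.1238e+05 ≈ 0.042357
Gain = 20 log₁₀(0.042357) ≈ -27.46 dB
∠T = 83.62° − 159.94° = -76.32°

ω = 161: -20.7 dB, -61.5°; ω = 447: -27.5 dB, -76.3°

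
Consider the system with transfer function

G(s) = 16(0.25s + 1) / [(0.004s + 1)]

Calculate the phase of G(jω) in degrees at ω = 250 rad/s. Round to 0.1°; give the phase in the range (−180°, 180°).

At ω = 250 rad/s:
zero (1 + j250·0.25) = 1 + j62.5 → |·| ≈ 62.508, ∠ ≈ 89.08°
pole (1 + j250·0.004) = 1 + j1 → |·| ≈ 1.4142, ∠ ≈ 45.00°
∠G = (89.08°) − (45.00°) = 44.08°

44.1°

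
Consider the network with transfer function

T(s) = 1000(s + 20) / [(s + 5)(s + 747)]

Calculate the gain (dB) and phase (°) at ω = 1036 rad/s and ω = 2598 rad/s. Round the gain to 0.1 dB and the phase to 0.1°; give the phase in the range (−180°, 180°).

ω = 1036: -2.1 dB, -55.0°; ω = 2598: -8.6 dB, -74.3°

At s = jω = j1036:
zero (s+20): 20 + j1036 → |·| = √(20²+1036²) = √1073696 ≈ 1036.2, ∠ = arctan(1036/20) ≈ 88.89°
pole (s+5): 5 + j1036 → |·| = √(5²+1036²) = √1073321 ≈ 1036, ∠ = arctan(1036/5) ≈ 89.72°
pole (s+747): 747 + j1036 → |·| = √(747²+1036²) = √1631305 ≈ 1277.2, ∠ = arctan(1036/747) ≈ 54.21°
|T| = 1000 · 1036.2 / 1.3232e+06 ≈ 0.7831
Gain = 20 log₁₀(0.7831) ≈ -2.12 dB
∠T = 88.89° − 143.93° = -55.04°

At s = jω = j2598:
zero (s+20): 20 + j2598 → |·| = √(20²+2598²) = √6750004 ≈ 2598.1, ∠ = arctan(2598/20) ≈ 89.56°
pole (s+5): 5 + j2598 → |·| = √(5²+2598²) = √6749629 ≈ 2598, ∠ = arctan(2598/5) ≈ 89.89°
pole (s+747): 747 + j2598 → |·| = √(747²+2598²) = √7307613 ≈ 2703.3, ∠ = arctan(2598/747) ≈ 73.96°
|T| = 1000 · 2598.1 / 7.0232e+06 ≈ 0.36993
Gain = 20 log₁₀(0.36993) ≈ -8.64 dB
∠T = 89.56° − 163.85° = -74.29°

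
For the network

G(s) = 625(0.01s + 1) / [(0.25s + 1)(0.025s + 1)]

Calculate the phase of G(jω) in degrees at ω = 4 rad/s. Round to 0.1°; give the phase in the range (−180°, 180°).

-48.4°

At ω = 4 rad/s:
zero (1 + j4·0.01) = 1 + j0.04 → |·| ≈ 1.0008, ∠ ≈ 2.29°
pole (1 + j4·0.25) = 1 + j1 → |·| ≈ 1.4142, ∠ ≈ 45.00°
pole (1 + j4·0.025) = 1 + j0.1 → |·| ≈ 1.005, ∠ ≈ 5.71°
∠G = (2.29°) − (45.00° + 5.71°) = -48.42°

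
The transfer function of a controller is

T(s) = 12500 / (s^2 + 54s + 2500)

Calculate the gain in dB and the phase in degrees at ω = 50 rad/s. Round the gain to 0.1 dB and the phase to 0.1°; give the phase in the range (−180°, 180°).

At s = jω = j50:
quadratic: (j50)² + 54·j50 + 2500 = 0 + j2700 → |·| ≈ 2700, ∠ ≈ 90.00°
|T| = 12500 / 2700 ≈ 4.6296
Gain = 20 log₁₀(4.6296) ≈ 13.31 dB
∠T = 0.00° − 90.00° = -90.00°

13.3 dB, -90.0°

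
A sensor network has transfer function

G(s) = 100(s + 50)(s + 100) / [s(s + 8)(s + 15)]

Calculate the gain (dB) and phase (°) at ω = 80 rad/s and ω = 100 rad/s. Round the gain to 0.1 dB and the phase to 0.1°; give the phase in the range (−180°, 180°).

At s = jω = j80:
zero (s+50): 50 + j80 → |·| = √(50²+80²) = √8900 ≈ 94.34, ∠ = arctan(80/50) ≈ 57.99°
zero (s+100): 100 + j80 → |·| = √(100²+80²) = √16400 ≈ 128.06, ∠ = arctan(80/100) ≈ 38.66°
pole (s+8): 8 + j80 → |·| = √(8²+80²) = √6464 ≈ 80.399, ∠ = arctan(80/8) ≈ 84.29°
pole (s+15): 15 + j80 → |·| = √(15²+80²) = √6625 ≈ 81.394, ∠ = arctan(80/15) ≈ 79.38°
pole at origin: |s| = 80, ∠ = 90.00° (in denominator)
|G| = 100 · 12081 / 5.2352e+05 ≈ 2.3076
Gain = 20 log₁₀(2.3076) ≈ 7.26 dB
∠G = 96.65° − 253.67° = -157.02°

At s = jω = j100:
zero (s+50): 50 + j100 → |·| = √(50²+100²) = √12500 ≈ 111.8, ∠ = arctan(100/50) ≈ 63.43°
zero (s+100): 100 + j100 → |·| = √(100²+100²) = √20000 ≈ 141.42, ∠ = arctan(100/100) ≈ 45.00°
pole (s+8): 8 + j100 → |·| = √(8²+100²) = √10064 ≈ 100.32, ∠ = arctan(100/8) ≈ 85.43°
pole (s+15): 15 + j100 → |·| = √(15²+100²) = √10225 ≈ 101.12, ∠ = arctan(100/15) ≈ 81.47°
pole at origin: |s| = 100, ∠ = 90.00° (in denominator)
|G| = 100 · 15811 / 1.0144e+06 ≈ 1.5587
Gain = 20 log₁₀(1.5587) ≈ 3.86 dB
∠G = 108.43° − 256.90° = -148.47°

ω = 80: 7.3 dB, -157.0°; ω = 100: 3.9 dB, -148.5°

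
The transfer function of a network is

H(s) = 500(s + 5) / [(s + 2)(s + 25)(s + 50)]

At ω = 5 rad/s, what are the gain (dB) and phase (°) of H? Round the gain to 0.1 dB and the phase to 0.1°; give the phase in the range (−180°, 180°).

-5.8 dB, -40.2°

At s = jω = j5:
zero (s+5): 5 + j5 → |·| = √(5²+5²) = √50 ≈ 7.0711, ∠ = arctan(5/5) ≈ 45.00°
pole (s+2): 2 + j5 → |·| = √(2²+5²) = √29 ≈ 5.3852, ∠ = arctan(5/2) ≈ 68.20°
pole (s+25): 25 + j5 → |·| = √(25²+5²) = √650 ≈ 25.495, ∠ = arctan(5/25) ≈ 11.31°
pole (s+50): 50 + j5 → |·| = √(50²+5²) = √2525 ≈ 50.249, ∠ = arctan(5/50) ≈ 5.71°
|H| = 500 · 7.0711 / 6899 ≈ 0.51247
Gain = 20 log₁₀(0.51247) ≈ -5.81 dB
∠H = 45.00° − 85.22° = -40.22°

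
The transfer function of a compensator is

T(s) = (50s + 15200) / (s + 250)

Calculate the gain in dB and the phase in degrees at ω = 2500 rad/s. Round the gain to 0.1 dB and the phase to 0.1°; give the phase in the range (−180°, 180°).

Substitute s = j2500:
Numerator: 50(j2500) + 15200 = 15200 + j125000
Denominator: (j2500) + 250 = 250 + j2500
|N| = √(15200² + 125000²) ≈ 1.2592e+05, ∠N ≈ 83.07°
|D| = √(250² + 2500²) ≈ 2512.5, ∠D ≈ 84.29°
|T| = 1.2592e+05 / 2512.5 ≈ 50.117
Gain = 20 log₁₀(50.117) ≈ 34.00 dB
∠T = 83.07° − 84.29° = -1.22°

34.0 dB, -1.2°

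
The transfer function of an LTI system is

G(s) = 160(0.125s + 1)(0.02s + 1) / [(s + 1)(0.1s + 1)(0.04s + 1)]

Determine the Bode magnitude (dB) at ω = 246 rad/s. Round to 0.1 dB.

At ω = 246 rad/s:
zero (1 + j246·0.125) = 1 + j30.75 → |·| ≈ 30.766, ∠ ≈ 88.14°
zero (1 + j246·0.02) = 1 + j4.92 → |·| ≈ 5.0206, ∠ ≈ 78.51°
pole (1 + j246·1) = 1 + j246 → |·| ≈ 246, ∠ ≈ 89.77°
pole (1 + j246·0.1) = 1 + j24.6 → |·| ≈ 24.62, ∠ ≈ 87.67°
pole (1 + j246·0.04) = 1 + j9.84 → |·| ≈ 9.8907, ∠ ≈ 84.20°
|G| = 160 · 30.766 · 5.0206 / (246 · 24.62 · 9.8907) ≈ 0.41257
Gain = 20 log₁₀(0.41257) ≈ -7.69 dB

-7.7 dB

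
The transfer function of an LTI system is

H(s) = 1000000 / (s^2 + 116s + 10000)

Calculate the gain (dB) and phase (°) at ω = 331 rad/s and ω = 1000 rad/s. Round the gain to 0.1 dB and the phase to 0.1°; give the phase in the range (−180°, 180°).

At s = jω = j331:
quadratic: (j331)² + 116·j331 + 10000 = -99561 + j38396 → |·| ≈ 1.0671e+05, ∠ ≈ 158.91°
|H| = 1000000 / 1.0671e+05 ≈ 9.3712
Gain = 20 log₁₀(9.3712) ≈ 19.44 dB
∠H = 0.00° − 158.91° = -158.91°

At s = jω = j1000:
quadratic: (j1000)² + 116·j1000 + 10000 = -990000 + j116000 → |·| ≈ 9.9677e+05, ∠ ≈ 173.32°
|H| = 1000000 / 9.9677e+05 ≈ 1.0032
Gain = 20 log₁₀(1.0032) ≈ 0.03 dB
∠H = 0.00° − 173.32° = -173.32°

ω = 331: 19.4 dB, -158.9°; ω = 1000: 0.0 dB, -173.3°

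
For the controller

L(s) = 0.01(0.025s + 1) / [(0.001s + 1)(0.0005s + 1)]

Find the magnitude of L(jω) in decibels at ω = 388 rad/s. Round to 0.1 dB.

At ω = 388 rad/s:
zero (1 + j388·0.025) = 1 + j9.7 → |·| ≈ 9.7514, ∠ ≈ 84.11°
pole (1 + j388·0.001) = 1 + j0.388 → |·| ≈ 1.0726, ∠ ≈ 21.21°
pole (1 + j388·0.0005) = 1 + j0.194 → |·| ≈ 1.0186, ∠ ≈ 10.98°
|L| = 0.01 · 9.7514 / (1.0726 · 1.0186) ≈ 0.089254
Gain = 20 log₁₀(0.089254) ≈ -20.99 dB

-21.0 dB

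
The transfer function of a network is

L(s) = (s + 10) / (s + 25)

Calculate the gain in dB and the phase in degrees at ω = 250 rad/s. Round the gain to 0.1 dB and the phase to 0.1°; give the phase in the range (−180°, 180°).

-0.0 dB, 3.4°

Substitute s = j250:
Numerator: (j250) + 10 = 10 + j250
Denominator: (j250) + 25 = 25 + j250
|N| = √(10² + 250²) ≈ 250.2, ∠N ≈ 87.71°
|D| = √(25² + 250²) ≈ 251.25, ∠D ≈ 84.29°
|L| = 250.2 / 251.25 ≈ 0.99582
Gain = 20 log₁₀(0.99582) ≈ -0.04 dB
∠L = 87.71° − 84.29° = 3.42°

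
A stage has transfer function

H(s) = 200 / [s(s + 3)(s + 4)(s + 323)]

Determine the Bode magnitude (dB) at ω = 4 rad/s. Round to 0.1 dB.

-45.2 dB

At s = jω = j4:
pole (s+3): 3 + j4 → |·| = √(3²+4²) = √25 ≈ 5, ∠ = arctan(4/3) ≈ 53.13°
pole (s+4): 4 + j4 → |·| = √(4²+4²) = √32 ≈ 5.6569, ∠ = arctan(4/4) ≈ 45.00°
pole (s+323): 323 + j4 → |·| = √(323²+4²) = √104345 ≈ 323.02, ∠ = arctan(4/323) ≈ 0.71°
pole at origin: |s| = 4, ∠ = 90.00° (in denominator)
|H| = 200 / 36546 ≈ 0.0054726
Gain = 20 log₁₀(0.0054726) ≈ -45.24 dB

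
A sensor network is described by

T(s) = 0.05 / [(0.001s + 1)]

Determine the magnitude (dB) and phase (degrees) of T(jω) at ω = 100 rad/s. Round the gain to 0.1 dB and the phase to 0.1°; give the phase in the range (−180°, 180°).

-26.1 dB, -5.7°

At ω = 100 rad/s:
pole (1 + j100·0.001) = 1 + j0.1 → |·| ≈ 1.005, ∠ ≈ 5.71°
|T| = 0.05 · 1 / (1.005) ≈ 0.049751
Gain = 20 log₁₀(0.049751) ≈ -26.06 dB
∠T = (0°) − (5.71°) = -5.71°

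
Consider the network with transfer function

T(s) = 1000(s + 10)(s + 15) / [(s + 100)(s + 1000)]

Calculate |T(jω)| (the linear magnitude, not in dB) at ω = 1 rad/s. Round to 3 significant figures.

1.51

At s = jω = j1:
zero (s+10): 10 + j1 → |·| = √(10²+1²) = √101 ≈ 10.05, ∠ = arctan(1/10) ≈ 5.71°
zero (s+15): 15 + j1 → |·| = √(15²+1²) = √226 ≈ 15.033, ∠ = arctan(1/15) ≈ 3.81°
pole (s+100): 100 + j1 → |·| = √(100²+1²) = √10001 ≈ 100, ∠ = arctan(1/100) ≈ 0.57°
pole (s+1000): 1000 + j1 → |·| = √(1000²+1²) = √1000001 ≈ 1000, ∠ = arctan(1/1000) ≈ 0.06°
|T| = 1000 · 151.08 / 1e+05 ≈ 1.5108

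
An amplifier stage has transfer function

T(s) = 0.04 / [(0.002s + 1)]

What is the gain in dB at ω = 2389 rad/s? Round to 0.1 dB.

At ω = 2389 rad/s:
pole (1 + j2389·0.002) = 1 + j4.778 → |·| ≈ 4.8815, ∠ ≈ 78.18°
|T| = 0.04 · 1 / (4.8815) ≈ 0.0081942
Gain = 20 log₁₀(0.0081942) ≈ -41.73 dB

-41.7 dB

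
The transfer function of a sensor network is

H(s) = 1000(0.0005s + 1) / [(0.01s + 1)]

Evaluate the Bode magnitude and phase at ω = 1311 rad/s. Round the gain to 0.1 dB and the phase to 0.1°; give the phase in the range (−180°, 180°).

39.2 dB, -52.4°

At ω = 1311 rad/s:
zero (1 + j1311·0.0005) = 1 + j0.6555 → |·| ≈ 1.1957, ∠ ≈ 33.24°
pole (1 + j1311·0.01) = 1 + j13.11 → |·| ≈ 13.148, ∠ ≈ 85.64°
|H| = 1000 · 1.1957 / (13.148) ≈ 90.942
Gain = 20 log₁₀(90.942) ≈ 39.18 dB
∠H = (33.24°) − (85.64°) = -52.40°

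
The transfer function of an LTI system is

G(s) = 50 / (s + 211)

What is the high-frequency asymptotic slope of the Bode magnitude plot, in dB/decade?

Each pole contributes −20 dB/decade at high frequency; each zero contributes +20 dB/decade.
Net: 0 zero(s) − 1 pole(s) → -20 dB/decade.

-20 dB/decade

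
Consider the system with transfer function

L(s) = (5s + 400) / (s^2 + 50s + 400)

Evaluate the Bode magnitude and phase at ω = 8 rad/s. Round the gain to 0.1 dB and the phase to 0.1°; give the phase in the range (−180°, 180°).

-2.3 dB, -44.3°

Substitute s = j8:
Numerator: 5(j8) + 400 = 400 + j40
Denominator: (j8)^2 + 50(j8) + 400 = 336 + j400
|N| = √(400² + 40²) ≈ 402, ∠N ≈ 5.71°
|D| = √(336² + 400²) ≈ 522.39, ∠D ≈ 49.97°
|L| = 402 / 522.39 ≈ 0.76954
Gain = 20 log₁₀(0.76954) ≈ -2.28 dB
∠L = 5.71° − 49.97° = -44.26°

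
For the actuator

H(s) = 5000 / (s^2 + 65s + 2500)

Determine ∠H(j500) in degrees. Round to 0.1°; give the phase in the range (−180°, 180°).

-172.5°

At s = jω = j500:
quadratic: (j500)² + 65·j500 + 2500 = -247500 + j32500 → |·| ≈ 2.4962e+05, ∠ ≈ 172.52°
∠H = 0.00° − 172.52° = -172.52°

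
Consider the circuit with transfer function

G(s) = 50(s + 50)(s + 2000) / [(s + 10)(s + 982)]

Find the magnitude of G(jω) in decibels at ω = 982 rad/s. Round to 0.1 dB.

At s = jω = j982:
zero (s+50): 50 + j982 → |·| = √(50²+982²) = √966824 ≈ 983.27, ∠ = arctan(982/50) ≈ 87.09°
zero (s+2000): 2000 + j982 → |·| = √(2000²+982²) = √4964324 ≈ 2228.1, ∠ = arctan(982/2000) ≈ 26.15°
pole (s+10): 10 + j982 → |·| = √(10²+982²) = √964424 ≈ 982.05, ∠ = arctan(982/10) ≈ 89.42°
pole (s+982): 982 + j982 → |·| = √(982²+982²) = √1928648 ≈ 1388.8, ∠ = arctan(982/982) ≈ 45.00°
|G| = 50 · 2.1908e+06 / 1.3639e+06 ≈ 80.314
Gain = 20 log₁₀(80.314) ≈ 38.10 dB

38.1 dB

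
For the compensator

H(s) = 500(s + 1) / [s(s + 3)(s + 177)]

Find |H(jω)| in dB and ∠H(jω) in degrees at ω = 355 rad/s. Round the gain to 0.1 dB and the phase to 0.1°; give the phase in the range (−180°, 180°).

At s = jω = j355:
zero (s+1): 1 + j355 → |·| = √(1²+355²) = √126026 ≈ 355, ∠ = arctan(355/1) ≈ 89.84°
pole (s+3): 3 + j355 → |·| = √(3²+355²) = √126034 ≈ 355.01, ∠ = arctan(355/3) ≈ 89.52°
pole (s+177): 177 + j355 → |·| = √(177²+355²) = √157354 ≈ 396.68, ∠ = arctan(355/177) ≈ 63.50°
pole at origin: |s| = 355, ∠ = 90.00° (in denominator)
|H| = 500 · 355 / 4.9993e+07 ≈ 0.0035505
Gain = 20 log₁₀(0.0035505) ≈ -48.99 dB
∠H = 89.84° − 243.02° = -153.18°

-49.0 dB, -153.2°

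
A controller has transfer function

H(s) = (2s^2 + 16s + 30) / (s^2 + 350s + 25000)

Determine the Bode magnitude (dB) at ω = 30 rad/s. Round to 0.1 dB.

-23.1 dB

Substitute s = j30:
Numerator: 2(j30)^2 + 16(j30) + 30 = -1770 + j480
Denominator: (j30)^2 + 350(j30) + 25000 = 24100 + j10500
|N| = √(1770² + 480²) ≈ 1833.9, ∠N ≈ 164.83°
|D| = √(24100² + 10500²) ≈ 26288, ∠D ≈ 23.54°
|H| = 1833.9 / 26288 ≈ 0.069762
Gain = 20 log₁₀(0.069762) ≈ -23.13 dB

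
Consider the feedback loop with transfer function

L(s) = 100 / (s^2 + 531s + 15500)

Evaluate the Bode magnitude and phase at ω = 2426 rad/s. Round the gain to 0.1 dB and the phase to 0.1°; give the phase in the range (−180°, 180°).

Substitute s = j2426:
Numerator: 100 = 100 + j0
Denominator: (j2426)^2 + 531(j2426) + 15500 = -5869976 + j1288206
|N| = √(100² + 0²) ≈ 100, ∠N ≈ 0.00°
|D| = √(5869976² + 1288206²) ≈ 6.0097e+06, ∠D ≈ 167.62°
|L| = 100 / 6.0097e+06 ≈ 1.664e-05
Gain = 20 log₁₀(1.664e-05) ≈ -95.58 dB
∠L = 0.00° − 167.62° = -167.62°

-95.6 dB, -167.6°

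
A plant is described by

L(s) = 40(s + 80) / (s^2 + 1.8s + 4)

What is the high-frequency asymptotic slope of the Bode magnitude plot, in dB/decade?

-20 dB/decade

Each pole contributes −20 dB/decade at high frequency; each zero contributes +20 dB/decade.
Net: 1 zero(s) − 2 pole(s) → -20 dB/decade.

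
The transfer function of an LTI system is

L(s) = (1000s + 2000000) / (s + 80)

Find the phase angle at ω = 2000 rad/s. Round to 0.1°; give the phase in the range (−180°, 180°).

-42.7°

Substitute s = j2000:
Numerator: 1000(j2000) + 2000000 = 2000000 + j2000000
Denominator: (j2000) + 80 = 80 + j2000
|N| = √(2000000² + 2000000²) ≈ 2.8284e+06, ∠N ≈ 45.00°
|D| = √(80² + 2000²) ≈ 2001.6, ∠D ≈ 87.71°
∠L = 45.00° − 87.71° = -42.71°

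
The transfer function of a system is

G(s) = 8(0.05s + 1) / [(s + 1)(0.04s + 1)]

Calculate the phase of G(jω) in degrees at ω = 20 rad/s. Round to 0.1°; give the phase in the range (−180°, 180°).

-80.8°

At ω = 20 rad/s:
zero (1 + j20·0.05) = 1 + j1 → |·| ≈ 1.4142, ∠ ≈ 45.00°
pole (1 + j20·1) = 1 + j20 → |·| ≈ 20.025, ∠ ≈ 87.14°
pole (1 + j20·0.04) = 1 + j0.8 → |·| ≈ 1.2806, ∠ ≈ 38.66°
∠G = (45.00°) − (87.14° + 38.66°) = -80.80°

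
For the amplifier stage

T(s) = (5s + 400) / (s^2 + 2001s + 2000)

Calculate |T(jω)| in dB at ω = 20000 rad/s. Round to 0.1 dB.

-72.1 dB

Substitute s = j20000:
Numerator: 5(j20000) + 400 = 400 + j100000
Denominator: (j20000)^2 + 2001(j20000) + 2000 = -399998000 + j40020000
|N| = √(400² + 100000²) ≈ 1e+05, ∠N ≈ 89.77°
|D| = √(399998000² + 40020000²) ≈ 4.02e+08, ∠D ≈ 174.29°
|T| = 1e+05 / 4.02e+08 ≈ 0.00024876
Gain = 20 log₁₀(0.00024876) ≈ -72.08 dB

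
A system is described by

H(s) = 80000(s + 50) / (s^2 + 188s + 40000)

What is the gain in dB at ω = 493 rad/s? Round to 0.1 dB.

45.0 dB

At s = jω = j493:
zero (s+50): 50 + j493 → |·| = √(50²+493²) = √245549 ≈ 495.53, ∠ = arctan(493/50) ≈ 84.21°
quadratic: (j493)² + 188·j493 + 40000 = -203049 + j92684 → |·| ≈ 2.232e+05, ∠ ≈ 155.47°
|H| = 80000 · 495.53 / 2.232e+05 ≈ 177.61
Gain = 20 log₁₀(177.61) ≈ 44.99 dB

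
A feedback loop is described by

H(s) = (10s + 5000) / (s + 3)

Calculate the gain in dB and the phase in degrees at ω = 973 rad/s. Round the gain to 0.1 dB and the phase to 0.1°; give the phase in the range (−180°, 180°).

21.0 dB, -27.0°

Substitute s = j973:
Numerator: 10(j973) + 5000 = 5000 + j9730
Denominator: (j973) + 3 = 3 + j973
|N| = √(5000² + 9730²) ≈ 10940, ∠N ≈ 62.80°
|D| = √(3² + 973²) ≈ 973, ∠D ≈ 89.82°
|H| = 10940 / 973 ≈ 11.244
Gain = 20 log₁₀(11.244) ≈ 21.02 dB
∠H = 62.80° − 89.82° = -27.02°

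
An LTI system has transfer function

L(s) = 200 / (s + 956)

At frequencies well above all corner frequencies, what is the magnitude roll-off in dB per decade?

-20 dB/decade

Each pole contributes −20 dB/decade at high frequency; each zero contributes +20 dB/decade.
Net: 0 zero(s) − 1 pole(s) → -20 dB/decade.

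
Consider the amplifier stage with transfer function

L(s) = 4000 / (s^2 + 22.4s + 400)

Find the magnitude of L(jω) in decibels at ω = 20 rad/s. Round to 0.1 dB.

19.0 dB

At s = jω = j20:
quadratic: (j20)² + 22.4·j20 + 400 = 0 + j448 → |·| ≈ 448, ∠ ≈ 90.00°
|L| = 4000 / 448 ≈ 8.9286
Gain = 20 log₁₀(8.9286) ≈ 19.02 dB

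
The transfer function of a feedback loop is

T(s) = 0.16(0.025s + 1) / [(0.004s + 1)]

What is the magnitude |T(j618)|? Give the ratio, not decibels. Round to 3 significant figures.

0.929

At ω = 618 rad/s:
zero (1 + j618·0.025) = 1 + j15.45 → |·| ≈ 15.482, ∠ ≈ 86.30°
pole (1 + j618·0.004) = 1 + j2.472 → |·| ≈ 2.6666, ∠ ≈ 67.98°
|T| = 0.16 · 15.482 / (2.6666) ≈ 0.92894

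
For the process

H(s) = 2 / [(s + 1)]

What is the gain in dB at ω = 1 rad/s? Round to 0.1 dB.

3.0 dB

At ω = 1 rad/s:
pole (1 + j1·1) = 1 + j1 → |·| ≈ 1.4142, ∠ ≈ 45.00°
|H| = 2 · 1 / (1.4142) ≈ 1.4142
Gain = 20 log₁₀(1.4142) ≈ 3.01 dB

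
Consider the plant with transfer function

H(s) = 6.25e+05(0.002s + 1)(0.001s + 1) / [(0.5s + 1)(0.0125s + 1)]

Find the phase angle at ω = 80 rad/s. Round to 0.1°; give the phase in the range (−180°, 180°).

At ω = 80 rad/s:
zero (1 + j80·0.002) = 1 + j0.16 → |·| ≈ 1.0127, ∠ ≈ 9.09°
zero (1 + j80·0.001) = 1 + j0.08 → |·| ≈ 1.0032, ∠ ≈ 4.57°
pole (1 + j80·0.5) = 1 + j40 → |·| ≈ 40.012, ∠ ≈ 88.57°
pole (1 + j80·0.0125) = 1 + j1 → |·| ≈ 1.4142, ∠ ≈ 45.00°
∠H = (9.09° + 4.57°) − (88.57° + 45.00°) = -119.91°

-119.9°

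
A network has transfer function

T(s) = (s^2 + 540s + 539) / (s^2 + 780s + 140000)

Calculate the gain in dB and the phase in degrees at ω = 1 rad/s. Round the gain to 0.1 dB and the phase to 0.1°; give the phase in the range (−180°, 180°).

-45.3 dB, 44.8°

Substitute s = j1:
Numerator: (j1)^2 + 540(j1) + 539 = 538 + j540
Denominator: (j1)^2 + 780(j1) + 140000 = 139999 + j780
|N| = √(538² + 540²) ≈ 762.26, ∠N ≈ 45.11°
|D| = √(139999² + 780²) ≈ 1.4e+05, ∠D ≈ 0.32°
|T| = 762.26 / 1.4e+05 ≈ 0.0054447
Gain = 20 log₁₀(0.0054447) ≈ -45.28 dB
∠T = 45.11° − 0.32° = 44.79°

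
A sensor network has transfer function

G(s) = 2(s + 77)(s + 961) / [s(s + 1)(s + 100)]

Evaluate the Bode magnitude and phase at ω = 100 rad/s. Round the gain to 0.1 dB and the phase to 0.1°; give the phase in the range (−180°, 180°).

-15.3 dB, -166.1°

At s = jω = j100:
zero (s+77): 77 + j100 → |·| = √(77²+100²) = √15929 ≈ 126.21, ∠ = arctan(100/77) ≈ 52.40°
zero (s+961): 961 + j100 → |·| = √(961²+100²) = √933521 ≈ 966.19, ∠ = arctan(100/961) ≈ 5.94°
pole (s+1): 1 + j100 → |·| = √(1²+100²) = √10001 ≈ 100, ∠ = arctan(100/1) ≈ 89.43°
pole (s+100): 100 + j100 → |·| = √(100²+100²) = √20000 ≈ 141.42, ∠ = arctan(100/100) ≈ 45.00°
pole at origin: |s| = 100, ∠ = 90.00° (in denominator)
|G| = 2 · 1.2194e+05 / 1.4142e+06 ≈ 0.17245
Gain = 20 log₁₀(0.17245) ≈ -15.27 dB
∠G = 58.34° − 224.43° = -166.09°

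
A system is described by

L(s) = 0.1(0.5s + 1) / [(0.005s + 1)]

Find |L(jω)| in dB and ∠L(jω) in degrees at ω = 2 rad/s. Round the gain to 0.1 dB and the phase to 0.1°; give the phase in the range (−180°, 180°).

-17.0 dB, 44.4°

At ω = 2 rad/s:
zero (1 + j2·0.5) = 1 + j1 → |·| ≈ 1.4142, ∠ ≈ 45.00°
pole (1 + j2·0.005) = 1 + j0.01 → |·| ≈ 1, ∠ ≈ 0.57°
|L| = 0.1 · 1.4142 / (1) ≈ 0.14142
Gain = 20 log₁₀(0.14142) ≈ -16.99 dB
∠L = (45.00°) − (0.57°) = 44.43°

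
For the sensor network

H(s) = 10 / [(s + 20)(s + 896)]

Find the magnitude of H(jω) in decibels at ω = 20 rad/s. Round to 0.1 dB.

At s = jω = j20:
pole (s+20): 20 + j20 → |·| = √(20²+20²) = √800 ≈ 28.284, ∠ = arctan(20/20) ≈ 45.00°
pole (s+896): 896 + j20 → |·| = √(896²+20²) = √803216 ≈ 896.22, ∠ = arctan(20/896) ≈ 1.28°
|H| = 10 / 25349 ≈ 0.00039449
Gain = 20 log₁₀(0.00039449) ≈ -68.08 dB

-68.1 dB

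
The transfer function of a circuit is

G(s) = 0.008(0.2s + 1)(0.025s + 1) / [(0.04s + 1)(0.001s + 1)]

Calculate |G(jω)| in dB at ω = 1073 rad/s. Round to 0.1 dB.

At ω = 1073 rad/s:
zero (1 + j1073·0.2) = 1 + j214.6 → |·| ≈ 214.6, ∠ ≈ 89.73°
zero (1 + j1073·0.025) = 1 + j26.825 → |·| ≈ 26.844, ∠ ≈ 87.87°
pole (1 + j1073·0.04) = 1 + j42.92 → |·| ≈ 42.932, ∠ ≈ 88.67°
pole (1 + j1073·0.001) = 1 + j1.073 → |·| ≈ 1.4667, ∠ ≈ 47.02°
|G| = 0.008 · 214.6 · 26.844 / (42.932 · 1.4667) ≈ 0.73189
Gain = 20 log₁₀(0.73189) ≈ -2.71 dB

-2.7 dB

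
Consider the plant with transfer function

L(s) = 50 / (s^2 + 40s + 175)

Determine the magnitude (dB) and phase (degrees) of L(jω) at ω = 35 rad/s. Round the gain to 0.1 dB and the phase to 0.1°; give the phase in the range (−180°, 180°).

Substitute s = j35:
Numerator: 50 = 50 + j0
Denominator: (j35)^2 + 40(j35) + 175 = -1050 + j1400
|N| = √(50² + 0²) ≈ 50, ∠N ≈ 0.00°
|D| = √(1050² + 1400²) ≈ 1750, ∠D ≈ 126.87°
|L| = 50 / 1750 ≈ 0.028571
Gain = 20 log₁₀(0.028571) ≈ -30.88 dB
∠L = 0.00° − 126.87° = -126.87°

-30.9 dB, -126.9°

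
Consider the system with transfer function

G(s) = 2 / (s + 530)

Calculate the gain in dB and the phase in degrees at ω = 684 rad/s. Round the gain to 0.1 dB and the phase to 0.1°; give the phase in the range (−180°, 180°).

-52.7 dB, -52.2°

At s = jω = j684:
pole (s+530): 530 + j684 → |·| = √(530²+684²) = √748756 ≈ 865.31, ∠ = arctan(684/530) ≈ 52.23°
|G| = 2 / 865.31 ≈ 0.0023113
Gain = 20 log₁₀(0.0023113) ≈ -52.72 dB
∠G = 0.00° − 52.23° = -52.23°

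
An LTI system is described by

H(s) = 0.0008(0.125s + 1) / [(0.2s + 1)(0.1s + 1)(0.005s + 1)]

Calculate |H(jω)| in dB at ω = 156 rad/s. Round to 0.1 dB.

-92.0 dB

At ω = 156 rad/s:
zero (1 + j156·0.125) = 1 + j19.5 → |·| ≈ 19.526, ∠ ≈ 87.06°
pole (1 + j156·0.2) = 1 + j31.2 → |·| ≈ 31.216, ∠ ≈ 88.16°
pole (1 + j156·0.1) = 1 + j15.6 → |·| ≈ 15.632, ∠ ≈ 86.33°
pole (1 + j156·0.005) = 1 + j0.78 → |·| ≈ 1.2682, ∠ ≈ 37.95°
|H| = 0.0008 · 19.526 / (31.216 · 15.632 · 1.2682) ≈ 2.5242e-05
Gain = 20 log₁₀(2.5242e-05) ≈ -91.96 dB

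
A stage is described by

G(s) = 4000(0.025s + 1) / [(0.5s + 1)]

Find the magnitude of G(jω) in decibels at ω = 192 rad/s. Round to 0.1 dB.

46.2 dB

At ω = 192 rad/s:
zero (1 + j192·0.025) = 1 + j4.8 → |·| ≈ 4.9031, ∠ ≈ 78.23°
pole (1 + j192·0.5) = 1 + j96 → |·| ≈ 96.005, ∠ ≈ 89.40°
|G| = 4000 · 4.9031 / (96.005) ≈ 204.29
Gain = 20 log₁₀(204.29) ≈ 46.20 dB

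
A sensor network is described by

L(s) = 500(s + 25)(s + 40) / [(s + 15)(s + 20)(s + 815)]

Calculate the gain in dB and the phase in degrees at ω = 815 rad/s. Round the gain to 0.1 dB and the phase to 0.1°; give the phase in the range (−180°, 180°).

At s = jω = j815:
zero (s+25): 25 + j815 → |·| = √(25²+815²) = √664850 ≈ 815.38, ∠ = arctan(815/25) ≈ 88.24°
zero (s+40): 40 + j815 → |·| = √(40²+815²) = √665825 ≈ 815.98, ∠ = arctan(815/40) ≈ 87.19°
pole (s+15): 15 + j815 → |·| = √(15²+815²) = √664450 ≈ 815.14, ∠ = arctan(815/15) ≈ 88.95°
pole (s+20): 20 + j815 → |·| = √(20²+815²) = √664625 ≈ 815.25, ∠ = arctan(815/20) ≈ 88.59°
pole (s+815): 815 + j815 → |·| = √(815²+815²) = √1328450 ≈ 1152.6, ∠ = arctan(815/815) ≈ 45.00°
|L| = 500 · 6.6533e+05 / 7.6595e+08 ≈ 0.43432
Gain = 20 log₁₀(0.43432) ≈ -7.24 dB
∠L = 175.43° − 222.54° = -47.11°

-7.2 dB, -47.1°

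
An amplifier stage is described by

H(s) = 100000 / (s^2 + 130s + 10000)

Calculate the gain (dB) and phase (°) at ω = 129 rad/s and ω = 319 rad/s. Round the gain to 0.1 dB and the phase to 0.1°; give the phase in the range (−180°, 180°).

At s = jω = j129:
quadratic: (j129)² + 130·j129 + 10000 = -6641 + j16770 → |·| ≈ 18037, ∠ ≈ 111.60°
|H| = 100000 / 18037 ≈ 5.5442
Gain = 20 log₁₀(5.5442) ≈ 14.88 dB
∠H = 0.00° − 111.60° = -111.60°

At s = jω = j319:
quadratic: (j319)² + 130·j319 + 10000 = -91761 + j41470 → |·| ≈ 1.007e+05, ∠ ≈ 155.68°
|H| = 100000 / 1.007e+05 ≈ 0.99305
Gain = 20 log₁₀(0.99305) ≈ -0.06 dB
∠H = 0.00° − 155.68° = -155.68°

ω = 129: 14.9 dB, -111.6°; ω = 319: -0.1 dB, -155.7°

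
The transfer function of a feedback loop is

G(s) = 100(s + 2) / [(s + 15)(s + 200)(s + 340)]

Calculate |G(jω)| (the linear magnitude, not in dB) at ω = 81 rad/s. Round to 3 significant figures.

At s = jω = j81:
zero (s+2): 2 + j81 → |·| = √(2²+81²) = √6565 ≈ 81.025, ∠ = arctan(81/2) ≈ 88.59°
pole (s+15): 15 + j81 → |·| = √(15²+81²) = √6786 ≈ 82.377, ∠ = arctan(81/15) ≈ 79.51°
pole (s+200): 200 + j81 → |·| = √(200²+81²) = √46561 ≈ 215.78, ∠ = arctan(81/200) ≈ 22.05°
pole (s+340): 340 + j81 → |·| = √(340²+81²) = √122161 ≈ 349.52, ∠ = arctan(81/340) ≈ 13.40°
|G| = 100 · 81.025 / 6.2128e+06 ≈ 0.0013042

0.00130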